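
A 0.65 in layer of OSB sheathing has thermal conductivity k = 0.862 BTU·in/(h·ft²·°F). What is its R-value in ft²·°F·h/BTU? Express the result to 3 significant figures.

0.754 ft²·°F·h/BTU

R = L/k = 0.65/0.862 = 0.7541 ft²·°F·h/BTU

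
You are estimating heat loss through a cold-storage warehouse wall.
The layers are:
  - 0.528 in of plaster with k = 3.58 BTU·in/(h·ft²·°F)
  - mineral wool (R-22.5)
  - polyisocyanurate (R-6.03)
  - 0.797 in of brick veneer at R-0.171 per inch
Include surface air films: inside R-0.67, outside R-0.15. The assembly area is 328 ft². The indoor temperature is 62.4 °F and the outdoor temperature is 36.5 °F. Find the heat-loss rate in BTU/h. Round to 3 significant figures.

287 BTU/h

0.528/3.58 = 0.1475
0.797 × 0.171 = 0.1363
R_total = 0.67 + 0.1475 + 22.5 + 6.03 + 0.1363 + 0.15 = 29.63 ft²·°F·h/BTU
Q = A·ΔT/R = 328 × (62.4 − 36.5) / 29.63 = 286.7 BTU/h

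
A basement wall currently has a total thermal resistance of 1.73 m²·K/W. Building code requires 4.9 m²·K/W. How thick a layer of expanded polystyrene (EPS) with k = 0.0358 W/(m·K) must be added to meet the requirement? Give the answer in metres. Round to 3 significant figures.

ΔR = 4.9 − 1.73 = 3.17 m²·K/W
L = ΔR × k = 3.17 × 0.0358 = 0.1135 m

0.113 m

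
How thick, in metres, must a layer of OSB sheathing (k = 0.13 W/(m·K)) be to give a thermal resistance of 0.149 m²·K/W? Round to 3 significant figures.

0.0194 m

L = R·k = 0.149 × 0.13 = 0.01937 m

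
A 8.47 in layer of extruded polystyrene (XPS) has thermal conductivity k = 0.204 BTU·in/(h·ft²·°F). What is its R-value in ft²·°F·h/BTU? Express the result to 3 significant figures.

R = L/k = 8.47/0.204 = 41.52 ft²·°F·h/BTU

41.5 ft²·°F·h/BTU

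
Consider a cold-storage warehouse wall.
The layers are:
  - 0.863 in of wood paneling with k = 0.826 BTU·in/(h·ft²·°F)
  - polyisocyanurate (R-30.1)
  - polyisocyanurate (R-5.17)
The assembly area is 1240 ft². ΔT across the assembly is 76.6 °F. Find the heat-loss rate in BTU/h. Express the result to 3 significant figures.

0.863/0.826 = 1.045
R_total = 1.045 + 30.1 + 5.17 = 36.31 ft²·°F·h/BTU
Q = A·ΔT/R = 1240 × 76.6 / 36.31 = 2616 BTU/h

2620 BTU/h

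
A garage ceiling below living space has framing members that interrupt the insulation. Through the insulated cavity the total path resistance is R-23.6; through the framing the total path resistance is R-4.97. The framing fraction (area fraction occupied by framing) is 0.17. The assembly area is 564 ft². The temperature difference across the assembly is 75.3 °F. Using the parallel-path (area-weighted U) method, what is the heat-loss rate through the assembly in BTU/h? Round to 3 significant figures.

U_eff = 0.83/23.6 + 0.17/4.97 = 0.03517 + 0.03421 = 0.06937
R_eff = 1/U_eff = 14.41 ft²·°F·h/BTU
Q = 564 × 75.3 / 14.41 = 2946 BTU/h

2950 BTU/h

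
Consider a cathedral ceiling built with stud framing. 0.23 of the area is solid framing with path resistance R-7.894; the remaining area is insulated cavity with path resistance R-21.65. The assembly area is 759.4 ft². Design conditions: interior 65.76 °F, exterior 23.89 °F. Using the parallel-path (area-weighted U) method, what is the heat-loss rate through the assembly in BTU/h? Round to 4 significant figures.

2057 BTU/h

U_eff = 0.77/21.65 + 0.23/7.894 = 0.035566 + 0.029136 = 0.064702
R_eff = 1/U_eff = 15.456 ft²·°F·h/BTU
Q = 759.4 × (65.76 − 23.89) / 15.456 = 2057.3 BTU/h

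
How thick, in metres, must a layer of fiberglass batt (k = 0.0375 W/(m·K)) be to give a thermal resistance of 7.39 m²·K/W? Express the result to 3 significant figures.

0.277 m

L = R·k = 7.39 × 0.0375 = 0.2771 m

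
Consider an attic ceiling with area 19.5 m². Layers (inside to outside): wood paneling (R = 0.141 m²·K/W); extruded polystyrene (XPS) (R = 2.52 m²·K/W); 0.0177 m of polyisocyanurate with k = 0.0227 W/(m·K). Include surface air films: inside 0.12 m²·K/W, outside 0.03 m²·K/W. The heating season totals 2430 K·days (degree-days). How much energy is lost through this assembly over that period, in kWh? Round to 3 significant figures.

0.0177/0.0227 = 0.7797
R_total = 0.12 + 0.141 + 2.52 + 0.7797 + 0.03 = 3.591 m²·K/W
E = A × HDD × 24 / R / 1000 = 19.5 × 2430 × 24 / 3.591 / 1000 = 316.7 kWh

317 kWh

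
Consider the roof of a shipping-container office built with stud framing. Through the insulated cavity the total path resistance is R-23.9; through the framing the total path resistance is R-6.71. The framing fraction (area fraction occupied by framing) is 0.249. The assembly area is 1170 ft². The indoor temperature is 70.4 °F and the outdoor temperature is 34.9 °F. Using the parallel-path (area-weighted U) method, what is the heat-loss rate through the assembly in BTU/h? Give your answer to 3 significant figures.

2850 BTU/h

U_eff = 0.751/23.9 + 0.249/6.71 = 0.03142 + 0.03711 = 0.06853
R_eff = 1/U_eff = 14.59 ft²·°F·h/BTU
Q = 1170 × (70.4 − 34.9) / 14.59 = 2846 BTU/h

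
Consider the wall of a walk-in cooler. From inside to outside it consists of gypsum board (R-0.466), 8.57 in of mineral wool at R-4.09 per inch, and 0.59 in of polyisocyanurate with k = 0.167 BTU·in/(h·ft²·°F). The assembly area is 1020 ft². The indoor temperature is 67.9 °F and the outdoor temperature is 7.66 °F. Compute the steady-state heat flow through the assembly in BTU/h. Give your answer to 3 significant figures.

1570 BTU/h

8.57 × 4.09 = 35.05
0.59/0.167 = 3.533
R_total = 0.466 + 35.05 + 3.533 = 39.05 ft²·°F·h/BTU
Q = A·ΔT/R = 1020 × (67.9 − 7.66) / 39.05 = 1573 BTU/h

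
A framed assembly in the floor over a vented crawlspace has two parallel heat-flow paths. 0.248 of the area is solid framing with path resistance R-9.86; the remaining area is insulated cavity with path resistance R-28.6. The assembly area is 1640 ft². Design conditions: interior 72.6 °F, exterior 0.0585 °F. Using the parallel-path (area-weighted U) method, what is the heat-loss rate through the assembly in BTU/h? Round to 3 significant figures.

6120 BTU/h

U_eff = 0.752/28.6 + 0.248/9.86 = 0.02629 + 0.02515 = 0.05145
R_eff = 1/U_eff = 19.44 ft²·°F·h/BTU
Q = 1640 × (72.6 − 0.0585) / 19.44 = 6120 BTU/h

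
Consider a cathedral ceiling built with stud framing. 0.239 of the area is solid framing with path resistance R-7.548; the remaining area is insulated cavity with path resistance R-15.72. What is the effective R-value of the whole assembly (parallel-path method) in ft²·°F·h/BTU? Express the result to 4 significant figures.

12.49 ft²·°F·h/BTU

U_eff = 0.761/15.72 + 0.239/7.548 = 0.04841 + 0.031664 = 0.080074
R_eff = 1/U_eff = 12.488 ft²·°F·h/BTU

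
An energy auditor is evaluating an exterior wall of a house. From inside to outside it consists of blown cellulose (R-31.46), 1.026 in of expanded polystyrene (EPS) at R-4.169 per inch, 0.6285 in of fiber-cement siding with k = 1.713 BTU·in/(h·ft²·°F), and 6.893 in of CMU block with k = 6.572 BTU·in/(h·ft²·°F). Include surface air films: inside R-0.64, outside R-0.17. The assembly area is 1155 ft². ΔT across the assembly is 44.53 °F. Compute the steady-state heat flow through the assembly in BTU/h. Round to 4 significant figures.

1355 BTU/h

1.026 × 4.169 = 4.2774
0.6285/1.713 = 0.3669
6.893/6.572 = 1.0488
R_total = 0.64 + 31.46 + 4.2774 + 0.3669 + 1.0488 + 0.17 = 37.963 ft²·°F·h/BTU
Q = A·ΔT/R = 1155 × 44.53 / 37.963 = 1354.8 BTU/h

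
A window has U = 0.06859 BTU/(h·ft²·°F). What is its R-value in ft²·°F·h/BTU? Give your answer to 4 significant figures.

R = 1/U = 1/0.06859 = 14.579

14.58 ft²·°F·h/BTU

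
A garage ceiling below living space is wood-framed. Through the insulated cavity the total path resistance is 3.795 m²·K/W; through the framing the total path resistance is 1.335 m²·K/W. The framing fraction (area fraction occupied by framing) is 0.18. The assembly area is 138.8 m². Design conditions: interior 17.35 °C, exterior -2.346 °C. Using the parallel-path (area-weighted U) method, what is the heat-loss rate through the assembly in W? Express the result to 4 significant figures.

959.3 W

U_eff = 0.82/3.795 + 0.18/1.335 = 0.21607 + 0.13483 = 0.35091
R_eff = 1/U_eff = 2.8498 m²·K/W
Q = 138.8 × (17.35 − (-2.346)) / 2.8498 = 959.31 W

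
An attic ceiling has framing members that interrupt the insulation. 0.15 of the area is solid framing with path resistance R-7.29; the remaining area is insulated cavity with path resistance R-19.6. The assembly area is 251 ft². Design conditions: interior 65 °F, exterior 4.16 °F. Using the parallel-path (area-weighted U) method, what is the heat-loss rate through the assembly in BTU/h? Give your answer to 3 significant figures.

976 BTU/h

U_eff = 0.85/19.6 + 0.15/7.29 = 0.04337 + 0.02058 = 0.06394
R_eff = 1/U_eff = 15.64 ft²·°F·h/BTU
Q = 251 × (65 − 4.16) / 15.64 = 976.5 BTU/h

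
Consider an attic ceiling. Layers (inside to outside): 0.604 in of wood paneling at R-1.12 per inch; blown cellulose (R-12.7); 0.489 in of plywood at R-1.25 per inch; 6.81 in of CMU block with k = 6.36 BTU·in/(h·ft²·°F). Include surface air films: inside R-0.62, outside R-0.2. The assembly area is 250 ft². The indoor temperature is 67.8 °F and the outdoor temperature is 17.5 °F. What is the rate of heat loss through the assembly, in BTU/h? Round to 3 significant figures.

792 BTU/h

0.604 × 1.12 = 0.6765
0.489 × 1.25 = 0.6112
6.81/6.36 = 1.071
R_total = 0.62 + 0.6765 + 12.7 + 0.6112 + 1.071 + 0.2 = 15.88 ft²·°F·h/BTU
Q = A·ΔT/R = 250 × (67.8 − 17.5) / 15.88 = 792 BTU/h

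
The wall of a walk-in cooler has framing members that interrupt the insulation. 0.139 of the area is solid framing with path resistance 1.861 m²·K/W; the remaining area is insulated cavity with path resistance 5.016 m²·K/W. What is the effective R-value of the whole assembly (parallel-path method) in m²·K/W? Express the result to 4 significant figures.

4.059 m²·K/W

U_eff = 0.861/5.016 + 0.139/1.861 = 0.17165 + 0.074691 = 0.24634
R_eff = 1/U_eff = 4.0594 m²·K/W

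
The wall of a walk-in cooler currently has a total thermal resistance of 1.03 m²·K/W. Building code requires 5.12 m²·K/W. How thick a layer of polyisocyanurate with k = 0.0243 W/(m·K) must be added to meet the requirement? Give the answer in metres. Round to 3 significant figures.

ΔR = 5.12 − 1.03 = 4.09 m²·K/W
L = ΔR × k = 4.09 × 0.0243 = 0.09939 m

0.0994 m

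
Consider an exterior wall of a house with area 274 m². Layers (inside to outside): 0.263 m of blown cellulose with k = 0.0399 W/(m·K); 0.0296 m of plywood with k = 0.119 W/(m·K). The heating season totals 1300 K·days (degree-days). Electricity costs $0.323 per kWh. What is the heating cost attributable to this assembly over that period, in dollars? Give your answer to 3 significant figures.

0.263/0.0399 = 6.591
0.0296/0.119 = 0.2487
R_total = 6.591 + 0.2487 = 6.84 m²·K/W
E = A × HDD × 24 / R / 1000 = 274 × 1300 × 24 / 6.84 / 1000 = 1250 kWh
Cost = 1250 × 0.323 = $403.7

404 dollars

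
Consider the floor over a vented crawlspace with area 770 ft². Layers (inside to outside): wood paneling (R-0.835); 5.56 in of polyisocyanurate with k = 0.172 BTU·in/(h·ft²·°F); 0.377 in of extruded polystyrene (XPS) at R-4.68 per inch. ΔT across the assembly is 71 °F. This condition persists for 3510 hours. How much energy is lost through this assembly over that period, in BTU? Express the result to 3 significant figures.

5.56/0.172 = 32.33
0.377 × 4.68 = 1.764
R_total = 0.835 + 32.33 + 1.764 = 34.92 ft²·°F·h/BTU
Q = 770 × 71 / 34.92 = 1565 BTU/h
E = 1565 × 3510 = 5494000 BTU

5490000 BTU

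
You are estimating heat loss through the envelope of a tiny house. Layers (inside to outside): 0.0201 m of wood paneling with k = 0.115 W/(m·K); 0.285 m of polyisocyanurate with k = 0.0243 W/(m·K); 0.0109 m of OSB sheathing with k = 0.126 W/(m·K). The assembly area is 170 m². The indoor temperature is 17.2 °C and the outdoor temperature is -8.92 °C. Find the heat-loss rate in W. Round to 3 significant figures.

0.0201/0.115 = 0.1748
0.285/0.0243 = 11.73
0.0109/0.126 = 0.08651
R_total = 0.1748 + 11.73 + 0.08651 = 11.99 m²·K/W
Q = A·ΔT/R = 170 × (17.2 − (-8.92)) / 11.99 = 370.4 W

370 W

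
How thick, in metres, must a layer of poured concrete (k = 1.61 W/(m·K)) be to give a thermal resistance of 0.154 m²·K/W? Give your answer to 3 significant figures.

L = R·k = 0.154 × 1.61 = 0.2479 m

0.248 m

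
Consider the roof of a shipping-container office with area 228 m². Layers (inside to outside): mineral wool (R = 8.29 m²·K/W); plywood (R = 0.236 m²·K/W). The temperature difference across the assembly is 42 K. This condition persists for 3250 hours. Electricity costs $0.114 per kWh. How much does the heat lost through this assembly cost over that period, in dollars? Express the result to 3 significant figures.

416 dollars

R_total = 8.29 + 0.236 = 8.526 m²·K/W
Q = 228 × 42 / 8.526 = 1123 W
E = 1123 W × 3250 h / 1000 = 3650 kWh
Cost = 3650 × 0.114 = $416.1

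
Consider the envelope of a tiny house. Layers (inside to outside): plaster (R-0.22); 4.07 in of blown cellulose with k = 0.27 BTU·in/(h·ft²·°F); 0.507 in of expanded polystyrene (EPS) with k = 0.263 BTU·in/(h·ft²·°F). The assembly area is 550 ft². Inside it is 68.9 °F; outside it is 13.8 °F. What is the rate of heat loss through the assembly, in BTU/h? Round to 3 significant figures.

1760 BTU/h

4.07/0.27 = 15.07
0.507/0.263 = 1.928
R_total = 0.22 + 15.07 + 1.928 = 17.22 ft²·°F·h/BTU
Q = A·ΔT/R = 550 × (68.9 − 13.8) / 17.22 = 1760 BTU/h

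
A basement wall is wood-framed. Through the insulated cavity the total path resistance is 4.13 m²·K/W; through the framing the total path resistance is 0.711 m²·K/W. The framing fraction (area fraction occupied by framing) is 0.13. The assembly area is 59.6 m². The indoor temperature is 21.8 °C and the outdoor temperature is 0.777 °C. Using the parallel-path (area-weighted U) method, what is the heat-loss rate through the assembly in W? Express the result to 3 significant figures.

U_eff = 0.87/4.13 + 0.13/0.711 = 0.2107 + 0.1828 = 0.3935
R_eff = 1/U_eff = 2.541 m²·K/W
Q = 59.6 × (21.8 − 0.777) / 2.541 = 493 W

493 W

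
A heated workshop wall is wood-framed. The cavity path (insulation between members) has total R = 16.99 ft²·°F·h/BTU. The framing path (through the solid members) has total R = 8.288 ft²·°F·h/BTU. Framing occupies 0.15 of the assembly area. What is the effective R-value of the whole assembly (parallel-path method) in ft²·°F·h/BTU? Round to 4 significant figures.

U_eff = 0.85/16.99 + 0.15/8.288 = 0.050029 + 0.018098 = 0.068128
R_eff = 1/U_eff = 14.678 ft²·°F·h/BTU

14.68 ft²·°F·h/BTU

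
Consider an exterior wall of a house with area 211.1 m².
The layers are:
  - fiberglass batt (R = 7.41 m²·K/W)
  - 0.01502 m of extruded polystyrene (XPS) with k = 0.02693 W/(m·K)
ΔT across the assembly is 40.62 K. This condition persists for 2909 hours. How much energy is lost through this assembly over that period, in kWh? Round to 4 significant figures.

0.01502/0.02693 = 0.55774
R_total = 7.41 + 0.55774 = 7.9677 m²·K/W
Q = 211.1 × 40.62 / 7.9677 = 1076.2 W
E = 1076.2 W × 2909 h / 1000 = 3130.7 kWh

3131 kWh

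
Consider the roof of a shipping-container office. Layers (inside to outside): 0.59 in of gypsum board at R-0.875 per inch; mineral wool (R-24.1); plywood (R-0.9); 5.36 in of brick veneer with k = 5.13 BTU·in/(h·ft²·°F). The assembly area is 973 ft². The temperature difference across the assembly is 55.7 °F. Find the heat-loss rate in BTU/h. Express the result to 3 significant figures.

0.59 × 0.875 = 0.5162
5.36/5.13 = 1.045
R_total = 0.5162 + 24.1 + 0.9 + 1.045 = 26.56 ft²·°F·h/BTU
Q = A·ΔT/R = 973 × 55.7 / 26.56 = 2040 BTU/h

2040 BTU/h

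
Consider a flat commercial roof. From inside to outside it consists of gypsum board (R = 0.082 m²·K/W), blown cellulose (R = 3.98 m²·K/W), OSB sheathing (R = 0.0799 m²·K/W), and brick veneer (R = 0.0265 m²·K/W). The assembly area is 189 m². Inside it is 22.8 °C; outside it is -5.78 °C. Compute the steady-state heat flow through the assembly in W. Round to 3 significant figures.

1300 W

R_total = 0.082 + 3.98 + 0.0799 + 0.0265 = 4.168 m²·K/W
Q = A·ΔT/R = 189 × (22.8 − (-5.78)) / 4.168 = 1296 W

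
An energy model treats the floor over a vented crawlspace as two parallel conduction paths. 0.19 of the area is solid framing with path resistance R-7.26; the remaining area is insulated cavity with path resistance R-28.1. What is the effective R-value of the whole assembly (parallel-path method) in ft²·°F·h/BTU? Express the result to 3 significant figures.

U_eff = 0.81/28.1 + 0.19/7.26 = 0.02883 + 0.02617 = 0.055
R_eff = 1/U_eff = 18.18 ft²·°F·h/BTU

18.2 ft²·°F·h/BTU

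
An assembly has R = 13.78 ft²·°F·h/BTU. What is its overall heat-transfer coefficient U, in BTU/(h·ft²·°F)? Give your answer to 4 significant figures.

0.07257 BTU/(h·ft²·°F)

U = 1/R = 1/13.78 = 0.072569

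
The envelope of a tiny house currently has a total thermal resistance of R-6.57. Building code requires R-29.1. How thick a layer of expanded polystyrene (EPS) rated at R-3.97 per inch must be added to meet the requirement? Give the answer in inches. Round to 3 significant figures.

ΔR = 29.1 − 6.57 = 22.53 ft²·°F·h/BTU
L = ΔR / (R/in) = 22.53/3.97 = 5.675 in

5.68 in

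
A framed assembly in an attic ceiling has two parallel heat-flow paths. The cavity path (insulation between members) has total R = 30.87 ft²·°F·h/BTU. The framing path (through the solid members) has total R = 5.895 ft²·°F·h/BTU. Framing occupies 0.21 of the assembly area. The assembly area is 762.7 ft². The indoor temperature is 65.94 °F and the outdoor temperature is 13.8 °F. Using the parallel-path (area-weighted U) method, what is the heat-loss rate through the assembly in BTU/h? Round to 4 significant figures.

2434 BTU/h

U_eff = 0.79/30.87 + 0.21/5.895 = 0.025591 + 0.035623 = 0.061215
R_eff = 1/U_eff = 16.336 ft²·°F·h/BTU
Q = 762.7 × (65.94 − 13.8) / 16.336 = 2434.3 BTU/h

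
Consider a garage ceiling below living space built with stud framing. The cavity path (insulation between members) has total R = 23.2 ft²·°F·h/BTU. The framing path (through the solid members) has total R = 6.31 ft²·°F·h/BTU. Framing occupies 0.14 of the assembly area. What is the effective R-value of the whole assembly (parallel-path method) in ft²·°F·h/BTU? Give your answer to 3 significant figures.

U_eff = 0.86/23.2 + 0.14/6.31 = 0.03707 + 0.02219 = 0.05926
R_eff = 1/U_eff = 16.88 ft²·°F·h/BTU

16.9 ft²·°F·h/BTU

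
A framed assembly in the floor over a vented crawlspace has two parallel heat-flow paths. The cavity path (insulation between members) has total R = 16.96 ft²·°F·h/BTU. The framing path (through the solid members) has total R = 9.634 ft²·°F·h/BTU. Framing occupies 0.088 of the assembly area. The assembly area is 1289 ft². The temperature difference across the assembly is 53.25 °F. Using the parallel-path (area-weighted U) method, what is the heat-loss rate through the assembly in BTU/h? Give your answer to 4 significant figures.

4318 BTU/h

U_eff = 0.912/16.96 + 0.088/9.634 = 0.053774 + 0.0091343 = 0.062908
R_eff = 1/U_eff = 15.896 ft²·°F·h/BTU
Q = 1289 × 53.25 / 15.896 = 4318 BTU/h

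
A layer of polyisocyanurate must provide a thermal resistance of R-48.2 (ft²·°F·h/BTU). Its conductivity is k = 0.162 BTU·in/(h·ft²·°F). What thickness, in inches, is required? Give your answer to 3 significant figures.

7.81 in

L = R × k = 48.2 × 0.162 = 7.808 in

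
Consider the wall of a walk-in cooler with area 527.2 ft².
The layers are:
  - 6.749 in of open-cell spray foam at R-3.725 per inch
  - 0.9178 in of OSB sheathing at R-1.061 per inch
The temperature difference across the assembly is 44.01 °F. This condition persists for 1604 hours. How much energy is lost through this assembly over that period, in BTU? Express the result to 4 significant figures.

6.749 × 3.725 = 25.14
0.9178 × 1.061 = 0.97379
R_total = 25.14 + 0.97379 = 26.114 ft²·°F·h/BTU
Q = 527.2 × 44.01 / 26.114 = 888.5 BTU/h
E = 888.5 × 1604 = 1425200 BTU

1425000 BTU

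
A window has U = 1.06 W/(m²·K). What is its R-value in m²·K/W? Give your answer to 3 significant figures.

R = 1/U = 1/1.06 = 0.9434

0.943 m²·K/W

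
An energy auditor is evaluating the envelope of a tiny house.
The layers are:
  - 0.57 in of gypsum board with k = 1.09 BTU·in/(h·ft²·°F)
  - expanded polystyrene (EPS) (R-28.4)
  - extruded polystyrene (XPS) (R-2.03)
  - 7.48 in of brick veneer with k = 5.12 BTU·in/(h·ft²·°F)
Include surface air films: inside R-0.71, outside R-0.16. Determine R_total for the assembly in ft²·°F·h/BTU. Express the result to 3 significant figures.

0.57/1.09 = 0.5229
7.48/5.12 = 1.461
R_total = 0.71 + 0.5229 + 28.4 + 2.03 + 1.461 + 0.16 = 33.28 ft²·°F·h/BTU

33.3 ft²·°F·h/BTU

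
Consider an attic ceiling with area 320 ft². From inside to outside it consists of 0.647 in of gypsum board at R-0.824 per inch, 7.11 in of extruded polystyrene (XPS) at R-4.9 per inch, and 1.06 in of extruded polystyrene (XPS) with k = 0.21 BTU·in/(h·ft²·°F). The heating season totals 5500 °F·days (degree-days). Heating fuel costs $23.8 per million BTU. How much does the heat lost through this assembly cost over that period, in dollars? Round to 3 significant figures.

24.9 dollars

0.647 × 0.824 = 0.5331
7.11 × 4.9 = 34.84
1.06/0.21 = 5.048
R_total = 0.5331 + 34.84 + 5.048 = 40.42 ft²·°F·h/BTU
E = A × HDD × 24 / R = 320 × 5500 × 24 / 40.42 = 1045000 BTU
Cost = 1045000/10⁶ × 23.8 = $24.87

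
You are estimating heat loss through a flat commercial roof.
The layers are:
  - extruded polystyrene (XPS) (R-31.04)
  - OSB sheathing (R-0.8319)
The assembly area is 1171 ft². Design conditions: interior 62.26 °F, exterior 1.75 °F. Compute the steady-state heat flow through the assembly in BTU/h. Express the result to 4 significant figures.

2223 BTU/h

R_total = 31.04 + 0.8319 = 31.872 ft²·°F·h/BTU
Q = A·ΔT/R = 1171 × (62.26 − 1.75) / 31.872 = 2223.2 BTU/h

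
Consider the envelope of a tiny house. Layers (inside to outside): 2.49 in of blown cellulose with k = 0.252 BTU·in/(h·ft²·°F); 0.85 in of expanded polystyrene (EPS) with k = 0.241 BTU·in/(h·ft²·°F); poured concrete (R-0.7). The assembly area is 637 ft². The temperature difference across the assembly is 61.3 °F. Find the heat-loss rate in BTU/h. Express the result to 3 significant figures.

2770 BTU/h

2.49/0.252 = 9.881
0.85/0.241 = 3.527
R_total = 9.881 + 3.527 + 0.7 = 14.11 ft²·°F·h/BTU
Q = A·ΔT/R = 637 × 61.3 / 14.11 = 2768 BTU/h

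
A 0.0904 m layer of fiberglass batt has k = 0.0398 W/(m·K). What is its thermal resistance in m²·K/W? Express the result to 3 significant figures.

R = L/k = 0.0904/0.0398 = 2.271 m²·K/W

2.27 m²·K/W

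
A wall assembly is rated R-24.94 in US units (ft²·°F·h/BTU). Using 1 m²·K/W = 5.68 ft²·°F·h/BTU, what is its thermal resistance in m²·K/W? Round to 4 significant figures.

R_SI = 24.94/5.68 = 4.3908

4.391 m²·K/W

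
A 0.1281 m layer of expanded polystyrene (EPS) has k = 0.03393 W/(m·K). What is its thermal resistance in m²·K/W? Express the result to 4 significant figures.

R = L/k = 0.1281/0.03393 = 3.7754 m²·K/W

3.775 m²·K/W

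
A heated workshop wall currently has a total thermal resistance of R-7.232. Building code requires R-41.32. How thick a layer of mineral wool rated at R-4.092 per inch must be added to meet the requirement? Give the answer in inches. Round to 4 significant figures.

8.330 in

ΔR = 41.32 − 7.232 = 34.088 ft²·°F·h/BTU
L = ΔR / (R/in) = 34.088/4.092 = 8.3304 in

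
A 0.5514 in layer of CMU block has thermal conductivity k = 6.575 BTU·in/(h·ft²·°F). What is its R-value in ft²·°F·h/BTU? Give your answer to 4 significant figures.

0.08386 ft²·°F·h/BTU

R = L/k = 0.5514/6.575 = 0.083863 ft²·°F·h/BTU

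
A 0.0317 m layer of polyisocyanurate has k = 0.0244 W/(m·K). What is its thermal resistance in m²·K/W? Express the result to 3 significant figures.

1.30 m²·K/W

R = L/k = 0.0317/0.0244 = 1.299 m²·K/W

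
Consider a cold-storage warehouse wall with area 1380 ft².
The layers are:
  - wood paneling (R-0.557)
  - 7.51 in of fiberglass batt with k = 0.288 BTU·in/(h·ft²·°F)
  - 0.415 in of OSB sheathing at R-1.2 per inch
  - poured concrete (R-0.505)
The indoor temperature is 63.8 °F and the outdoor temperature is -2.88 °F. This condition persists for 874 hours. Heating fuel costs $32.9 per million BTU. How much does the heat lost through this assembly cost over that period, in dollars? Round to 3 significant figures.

7.51/0.288 = 26.08
0.415 × 1.2 = 0.498
R_total = 0.557 + 26.08 + 0.498 + 0.505 = 27.64 ft²·°F·h/BTU
Q = 1380 × (63.8 − (-2.88)) / 27.64 = 3330 BTU/h
E = 3330 × 874 = 2910000 BTU
Cost = 2910000/10⁶ × 32.9 = $95.74

95.7 dollars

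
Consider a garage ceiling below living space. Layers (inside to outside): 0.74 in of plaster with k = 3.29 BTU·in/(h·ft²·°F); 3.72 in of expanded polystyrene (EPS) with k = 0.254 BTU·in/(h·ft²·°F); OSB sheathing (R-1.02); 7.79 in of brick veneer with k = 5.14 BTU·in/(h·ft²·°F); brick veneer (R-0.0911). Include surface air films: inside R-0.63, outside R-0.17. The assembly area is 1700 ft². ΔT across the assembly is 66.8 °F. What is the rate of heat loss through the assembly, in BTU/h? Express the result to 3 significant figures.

6210 BTU/h

0.74/3.29 = 0.2249
3.72/0.254 = 14.65
7.79/5.14 = 1.516
R_total = 0.63 + 0.2249 + 14.65 + 1.02 + 1.516 + 0.0911 + 0.17 = 18.3 ft²·°F·h/BTU
Q = A·ΔT/R = 1700 × 66.8 / 18.3 = 6206 BTU/h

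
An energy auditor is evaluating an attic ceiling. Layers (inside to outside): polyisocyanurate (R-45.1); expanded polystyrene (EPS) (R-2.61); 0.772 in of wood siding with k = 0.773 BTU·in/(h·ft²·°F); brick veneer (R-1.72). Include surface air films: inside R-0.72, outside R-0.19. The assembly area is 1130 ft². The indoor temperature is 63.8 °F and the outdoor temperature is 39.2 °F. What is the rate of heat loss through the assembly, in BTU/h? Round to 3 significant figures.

541 BTU/h

0.772/0.773 = 0.9987
R_total = 0.72 + 45.1 + 2.61 + 0.9987 + 1.72 + 0.19 = 51.34 ft²·°F·h/BTU
Q = A·ΔT/R = 1130 × (63.8 − 39.2) / 51.34 = 541.5 BTU/h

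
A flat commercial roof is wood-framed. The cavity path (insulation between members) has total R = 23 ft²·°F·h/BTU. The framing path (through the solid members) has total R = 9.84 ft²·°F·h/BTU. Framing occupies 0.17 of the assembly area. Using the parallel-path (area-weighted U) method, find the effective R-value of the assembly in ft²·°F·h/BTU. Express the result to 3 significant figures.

18.7 ft²·°F·h/BTU

U_eff = 0.83/23 + 0.17/9.84 = 0.03609 + 0.01728 = 0.05336
R_eff = 1/U_eff = 18.74 ft²·°F·h/BTU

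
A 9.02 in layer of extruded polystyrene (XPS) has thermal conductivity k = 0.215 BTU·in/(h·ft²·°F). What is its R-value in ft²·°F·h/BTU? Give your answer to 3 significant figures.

R = L/k = 9.02/0.215 = 41.95 ft²·°F·h/BTU

42.0 ft²·°F·h/BTU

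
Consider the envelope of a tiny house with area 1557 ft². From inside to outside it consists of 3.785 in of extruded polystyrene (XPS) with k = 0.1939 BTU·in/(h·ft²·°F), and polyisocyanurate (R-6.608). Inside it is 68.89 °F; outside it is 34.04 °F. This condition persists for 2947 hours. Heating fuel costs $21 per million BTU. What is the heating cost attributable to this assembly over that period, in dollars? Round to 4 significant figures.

3.785/0.1939 = 19.52
R_total = 19.52 + 6.608 = 26.128 ft²·°F·h/BTU
Q = 1557 × (68.89 − 34.04) / 26.128 = 2076.7 BTU/h
E = 2076.7 × 2947 = 6120100 BTU
Cost = 6120100/10⁶ × 21 = $128.52

128.5 dollars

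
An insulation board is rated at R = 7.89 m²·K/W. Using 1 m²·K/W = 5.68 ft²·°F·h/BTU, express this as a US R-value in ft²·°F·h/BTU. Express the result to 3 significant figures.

R_US = 7.89 × 5.68 = 44.82

44.8 ft²·°F·h/BTU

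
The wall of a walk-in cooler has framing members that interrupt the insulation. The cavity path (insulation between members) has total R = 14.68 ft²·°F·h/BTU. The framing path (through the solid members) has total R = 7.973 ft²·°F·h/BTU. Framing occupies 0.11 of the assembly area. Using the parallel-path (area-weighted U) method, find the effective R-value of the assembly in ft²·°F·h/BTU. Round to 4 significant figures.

U_eff = 0.89/14.68 + 0.11/7.973 = 0.060627 + 0.013797 = 0.074423
R_eff = 1/U_eff = 13.437 ft²·°F·h/BTU

13.44 ft²·°F·h/BTU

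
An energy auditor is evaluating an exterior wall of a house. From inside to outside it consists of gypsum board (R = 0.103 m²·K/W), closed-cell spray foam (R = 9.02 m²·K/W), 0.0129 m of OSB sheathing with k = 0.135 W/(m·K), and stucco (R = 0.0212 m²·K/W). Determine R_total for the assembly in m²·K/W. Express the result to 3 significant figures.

0.0129/0.135 = 0.09556
R_total = 0.103 + 9.02 + 0.09556 + 0.0212 = 9.24 m²·K/W

9.24 m²·K/W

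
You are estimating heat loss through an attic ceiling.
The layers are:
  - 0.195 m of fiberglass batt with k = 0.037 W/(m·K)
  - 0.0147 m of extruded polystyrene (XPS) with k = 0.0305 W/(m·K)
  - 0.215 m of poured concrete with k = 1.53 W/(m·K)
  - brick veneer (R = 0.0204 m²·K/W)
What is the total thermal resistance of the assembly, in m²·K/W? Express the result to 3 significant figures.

5.91 m²·K/W

0.195/0.037 = 5.27
0.0147/0.0305 = 0.482
0.215/1.53 = 0.1405
R_total = 5.27 + 0.482 + 0.1405 + 0.0204 = 5.913 m²·K/W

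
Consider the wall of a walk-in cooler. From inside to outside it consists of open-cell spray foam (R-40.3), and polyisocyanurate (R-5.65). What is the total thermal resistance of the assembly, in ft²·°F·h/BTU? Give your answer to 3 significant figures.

45.9 ft²·°F·h/BTU

R_total = 40.3 + 5.65 = 45.95 ft²·°F·h/BTU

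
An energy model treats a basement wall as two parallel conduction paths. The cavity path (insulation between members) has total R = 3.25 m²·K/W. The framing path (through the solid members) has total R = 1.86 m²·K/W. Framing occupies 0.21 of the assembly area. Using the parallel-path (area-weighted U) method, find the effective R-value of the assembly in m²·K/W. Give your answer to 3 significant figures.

2.81 m²·K/W

U_eff = 0.79/3.25 + 0.21/1.86 = 0.2431 + 0.1129 = 0.356
R_eff = 1/U_eff = 2.809 m²·K/W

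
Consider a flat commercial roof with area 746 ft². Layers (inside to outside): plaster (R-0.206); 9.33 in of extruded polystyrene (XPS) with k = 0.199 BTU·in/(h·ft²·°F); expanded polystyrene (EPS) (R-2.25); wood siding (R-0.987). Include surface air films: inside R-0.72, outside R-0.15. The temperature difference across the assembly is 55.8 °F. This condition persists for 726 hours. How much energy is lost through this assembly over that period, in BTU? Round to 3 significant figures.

9.33/0.199 = 46.88
R_total = 0.72 + 0.206 + 46.88 + 2.25 + 0.987 + 0.15 = 51.2 ft²·°F·h/BTU
Q = 746 × 55.8 / 51.2 = 813.1 BTU/h
E = 813.1 × 726 = 590300 BTU

590000 BTU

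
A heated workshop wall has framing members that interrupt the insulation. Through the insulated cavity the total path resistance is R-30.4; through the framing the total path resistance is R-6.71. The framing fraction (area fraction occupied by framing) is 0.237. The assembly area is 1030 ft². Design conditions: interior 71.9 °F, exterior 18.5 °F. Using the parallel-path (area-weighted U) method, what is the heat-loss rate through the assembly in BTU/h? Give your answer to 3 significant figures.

3320 BTU/h

U_eff = 0.763/30.4 + 0.237/6.71 = 0.0251 + 0.03532 = 0.06042
R_eff = 1/U_eff = 16.55 ft²·°F·h/BTU
Q = 1030 × (71.9 − 18.5) / 16.55 = 3323 BTU/h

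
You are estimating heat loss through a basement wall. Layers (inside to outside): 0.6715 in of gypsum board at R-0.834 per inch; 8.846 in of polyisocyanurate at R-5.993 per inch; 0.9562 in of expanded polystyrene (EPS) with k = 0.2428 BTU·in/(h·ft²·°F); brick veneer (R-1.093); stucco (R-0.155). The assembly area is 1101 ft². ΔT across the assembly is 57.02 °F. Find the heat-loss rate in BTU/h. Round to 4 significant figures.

0.6715 × 0.834 = 0.56003
8.846 × 5.993 = 53.014
0.9562/0.2428 = 3.9382
R_total = 0.56003 + 53.014 + 3.9382 + 1.093 + 0.155 = 58.76 ft²·°F·h/BTU
Q = A·ΔT/R = 1101 × 57.02 / 58.76 = 1068.4 BTU/h

1068 BTU/h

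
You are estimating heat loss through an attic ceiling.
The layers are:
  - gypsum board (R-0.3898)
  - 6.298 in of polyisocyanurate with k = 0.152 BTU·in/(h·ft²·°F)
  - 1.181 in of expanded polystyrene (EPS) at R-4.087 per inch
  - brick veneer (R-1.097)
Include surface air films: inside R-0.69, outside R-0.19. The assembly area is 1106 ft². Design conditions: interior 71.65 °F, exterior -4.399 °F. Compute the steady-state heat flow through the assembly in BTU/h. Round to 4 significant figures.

1730 BTU/h

6.298/0.152 = 41.434
1.181 × 4.087 = 4.8267
R_total = 0.69 + 0.3898 + 41.434 + 4.8267 + 1.097 + 0.19 = 48.628 ft²·°F·h/BTU
Q = A·ΔT/R = 1106 × (71.65 − (-4.399)) / 48.628 = 1729.7 BTU/h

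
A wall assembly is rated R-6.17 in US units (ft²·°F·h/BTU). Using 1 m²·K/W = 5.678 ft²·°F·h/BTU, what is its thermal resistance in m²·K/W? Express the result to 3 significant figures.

R_SI = 6.17/5.678 = 1.087

1.09 m²·K/W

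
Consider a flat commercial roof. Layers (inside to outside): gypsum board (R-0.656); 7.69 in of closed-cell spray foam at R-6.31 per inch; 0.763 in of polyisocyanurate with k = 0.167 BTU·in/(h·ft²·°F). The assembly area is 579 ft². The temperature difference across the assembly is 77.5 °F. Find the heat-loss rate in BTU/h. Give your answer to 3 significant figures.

835 BTU/h

7.69 × 6.31 = 48.52
0.763/0.167 = 4.569
R_total = 0.656 + 48.52 + 4.569 = 53.75 ft²·°F·h/BTU
Q = A·ΔT/R = 579 × 77.5 / 53.75 = 834.9 BTU/h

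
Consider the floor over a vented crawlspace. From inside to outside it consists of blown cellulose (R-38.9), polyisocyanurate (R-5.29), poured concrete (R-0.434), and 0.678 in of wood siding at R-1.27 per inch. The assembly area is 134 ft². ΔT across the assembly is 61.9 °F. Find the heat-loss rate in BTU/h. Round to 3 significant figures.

182 BTU/h

0.678 × 1.27 = 0.8611
R_total = 38.9 + 5.29 + 0.434 + 0.8611 = 45.49 ft²·°F·h/BTU
Q = A·ΔT/R = 134 × 61.9 / 45.49 = 182.4 BTU/h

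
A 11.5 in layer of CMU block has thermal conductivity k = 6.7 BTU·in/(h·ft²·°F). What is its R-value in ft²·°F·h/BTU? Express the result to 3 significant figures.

R = L/k = 11.5/6.7 = 1.716 ft²·°F·h/BTU

1.72 ft²·°F·h/BTU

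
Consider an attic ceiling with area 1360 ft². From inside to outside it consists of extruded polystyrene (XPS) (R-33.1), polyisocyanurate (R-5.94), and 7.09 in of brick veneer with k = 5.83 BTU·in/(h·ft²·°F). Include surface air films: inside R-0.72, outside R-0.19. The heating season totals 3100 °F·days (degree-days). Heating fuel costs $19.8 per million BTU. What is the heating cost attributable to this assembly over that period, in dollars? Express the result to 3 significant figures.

48.7 dollars

7.09/5.83 = 1.216
R_total = 0.72 + 33.1 + 5.94 + 1.216 + 0.19 = 41.17 ft²·°F·h/BTU
E = A × HDD × 24 / R = 1360 × 3100 × 24 / 41.17 = 2458000 BTU
Cost = 2458000/10⁶ × 19.8 = $48.67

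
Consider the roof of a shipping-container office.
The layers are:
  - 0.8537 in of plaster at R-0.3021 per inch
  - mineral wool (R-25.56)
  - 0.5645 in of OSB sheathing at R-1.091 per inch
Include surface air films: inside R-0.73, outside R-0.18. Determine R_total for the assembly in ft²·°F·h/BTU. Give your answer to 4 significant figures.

0.8537 × 0.3021 = 0.2579
0.5645 × 1.091 = 0.61587
R_total = 0.73 + 0.2579 + 25.56 + 0.61587 + 0.18 = 27.344 ft²·°F·h/BTU

27.34 ft²·°F·h/BTU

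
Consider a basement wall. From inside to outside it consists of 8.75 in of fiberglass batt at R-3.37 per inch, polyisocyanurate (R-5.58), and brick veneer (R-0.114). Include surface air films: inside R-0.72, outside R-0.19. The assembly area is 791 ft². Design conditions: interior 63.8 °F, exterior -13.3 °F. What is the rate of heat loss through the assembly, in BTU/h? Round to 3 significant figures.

8.75 × 3.37 = 29.49
R_total = 0.72 + 29.49 + 5.58 + 0.114 + 0.19 = 36.09 ft²·°F·h/BTU
Q = A·ΔT/R = 791 × (63.8 − (-13.3)) / 36.09 = 1690 BTU/h

1690 BTU/h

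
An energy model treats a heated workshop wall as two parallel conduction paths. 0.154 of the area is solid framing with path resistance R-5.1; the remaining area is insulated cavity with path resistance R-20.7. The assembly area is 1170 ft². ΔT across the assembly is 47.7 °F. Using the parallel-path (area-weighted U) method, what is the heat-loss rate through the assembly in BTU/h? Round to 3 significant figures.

3970 BTU/h

U_eff = 0.846/20.7 + 0.154/5.1 = 0.04087 + 0.0302 = 0.07107
R_eff = 1/U_eff = 14.07 ft²·°F·h/BTU
Q = 1170 × 47.7 / 14.07 = 3966 BTU/h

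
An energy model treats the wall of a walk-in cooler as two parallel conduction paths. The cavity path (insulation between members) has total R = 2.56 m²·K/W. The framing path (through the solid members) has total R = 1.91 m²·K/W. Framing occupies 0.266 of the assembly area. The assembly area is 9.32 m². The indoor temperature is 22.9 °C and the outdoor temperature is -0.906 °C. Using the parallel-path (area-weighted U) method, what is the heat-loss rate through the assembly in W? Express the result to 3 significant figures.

94.5 W

U_eff = 0.734/2.56 + 0.266/1.91 = 0.2867 + 0.1393 = 0.426
R_eff = 1/U_eff = 2.347 m²·K/W
Q = 9.32 × (22.9 − (-0.906)) / 2.347 = 94.51 W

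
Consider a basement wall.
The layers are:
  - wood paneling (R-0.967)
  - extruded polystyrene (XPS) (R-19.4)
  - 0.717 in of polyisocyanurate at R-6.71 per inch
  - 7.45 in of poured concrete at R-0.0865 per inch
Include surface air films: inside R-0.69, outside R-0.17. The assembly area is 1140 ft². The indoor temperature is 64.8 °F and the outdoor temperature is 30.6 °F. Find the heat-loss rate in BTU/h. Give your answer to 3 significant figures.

1460 BTU/h

0.717 × 6.71 = 4.811
7.45 × 0.0865 = 0.6444
R_total = 0.69 + 0.967 + 19.4 + 4.811 + 0.6444 + 0.17 = 26.68 ft²·°F·h/BTU
Q = A·ΔT/R = 1140 × (64.8 − 30.6) / 26.68 = 1461 BTU/h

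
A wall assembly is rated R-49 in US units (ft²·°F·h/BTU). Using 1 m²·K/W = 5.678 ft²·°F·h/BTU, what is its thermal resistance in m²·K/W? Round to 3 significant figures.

8.63 m²·K/W

R_SI = 49/5.678 = 8.63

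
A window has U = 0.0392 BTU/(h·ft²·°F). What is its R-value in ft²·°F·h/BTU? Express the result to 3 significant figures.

25.5 ft²·°F·h/BTU

R = 1/U = 1/0.0392 = 25.51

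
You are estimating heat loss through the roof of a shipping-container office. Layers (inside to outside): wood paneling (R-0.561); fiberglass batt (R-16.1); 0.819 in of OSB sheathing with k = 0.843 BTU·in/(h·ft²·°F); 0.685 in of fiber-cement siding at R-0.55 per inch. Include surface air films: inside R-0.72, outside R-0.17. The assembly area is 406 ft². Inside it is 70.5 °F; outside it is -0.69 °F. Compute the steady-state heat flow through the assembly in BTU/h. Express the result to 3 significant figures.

1530 BTU/h

0.819/0.843 = 0.9715
0.685 × 0.55 = 0.3768
R_total = 0.72 + 0.561 + 16.1 + 0.9715 + 0.3768 + 0.17 = 18.9 ft²·°F·h/BTU
Q = A·ΔT/R = 406 × (70.5 − (-0.69)) / 18.9 = 1529 BTU/h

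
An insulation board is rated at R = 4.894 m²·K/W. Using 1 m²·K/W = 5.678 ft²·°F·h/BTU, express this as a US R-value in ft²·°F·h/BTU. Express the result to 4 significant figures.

R_US = 4.894 × 5.678 = 27.788

27.79 ft²·°F·h/BTU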